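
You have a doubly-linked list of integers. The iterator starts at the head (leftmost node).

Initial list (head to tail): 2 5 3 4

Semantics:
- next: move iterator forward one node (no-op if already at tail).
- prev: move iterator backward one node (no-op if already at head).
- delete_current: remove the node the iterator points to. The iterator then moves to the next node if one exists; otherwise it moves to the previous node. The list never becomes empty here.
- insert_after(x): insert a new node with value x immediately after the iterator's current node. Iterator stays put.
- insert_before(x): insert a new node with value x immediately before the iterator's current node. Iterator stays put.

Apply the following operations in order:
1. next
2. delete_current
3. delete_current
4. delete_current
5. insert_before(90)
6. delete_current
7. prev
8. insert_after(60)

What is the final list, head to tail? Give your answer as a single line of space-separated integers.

Answer: 90 60

Derivation:
After 1 (next): list=[2, 5, 3, 4] cursor@5
After 2 (delete_current): list=[2, 3, 4] cursor@3
After 3 (delete_current): list=[2, 4] cursor@4
After 4 (delete_current): list=[2] cursor@2
After 5 (insert_before(90)): list=[90, 2] cursor@2
After 6 (delete_current): list=[90] cursor@90
After 7 (prev): list=[90] cursor@90
After 8 (insert_after(60)): list=[90, 60] cursor@90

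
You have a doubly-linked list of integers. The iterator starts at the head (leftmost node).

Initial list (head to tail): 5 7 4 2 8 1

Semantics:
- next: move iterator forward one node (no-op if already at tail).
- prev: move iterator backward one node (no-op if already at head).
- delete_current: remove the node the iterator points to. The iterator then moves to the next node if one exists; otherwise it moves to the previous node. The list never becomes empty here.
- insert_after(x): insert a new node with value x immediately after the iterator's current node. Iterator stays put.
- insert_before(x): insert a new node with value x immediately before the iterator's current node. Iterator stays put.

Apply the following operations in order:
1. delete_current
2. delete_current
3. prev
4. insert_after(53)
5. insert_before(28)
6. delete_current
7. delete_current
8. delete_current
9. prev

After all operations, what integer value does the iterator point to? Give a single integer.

After 1 (delete_current): list=[7, 4, 2, 8, 1] cursor@7
After 2 (delete_current): list=[4, 2, 8, 1] cursor@4
After 3 (prev): list=[4, 2, 8, 1] cursor@4
After 4 (insert_after(53)): list=[4, 53, 2, 8, 1] cursor@4
After 5 (insert_before(28)): list=[28, 4, 53, 2, 8, 1] cursor@4
After 6 (delete_current): list=[28, 53, 2, 8, 1] cursor@53
After 7 (delete_current): list=[28, 2, 8, 1] cursor@2
After 8 (delete_current): list=[28, 8, 1] cursor@8
After 9 (prev): list=[28, 8, 1] cursor@28

Answer: 28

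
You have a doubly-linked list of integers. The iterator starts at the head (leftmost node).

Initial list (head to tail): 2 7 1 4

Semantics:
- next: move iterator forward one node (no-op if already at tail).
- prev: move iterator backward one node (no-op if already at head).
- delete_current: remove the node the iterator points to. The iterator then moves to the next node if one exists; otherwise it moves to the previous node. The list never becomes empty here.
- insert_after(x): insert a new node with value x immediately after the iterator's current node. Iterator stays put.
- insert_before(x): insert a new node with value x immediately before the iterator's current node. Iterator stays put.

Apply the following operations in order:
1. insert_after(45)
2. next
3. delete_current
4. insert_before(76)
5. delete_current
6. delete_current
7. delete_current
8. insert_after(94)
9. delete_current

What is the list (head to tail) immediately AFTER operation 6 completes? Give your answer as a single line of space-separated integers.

After 1 (insert_after(45)): list=[2, 45, 7, 1, 4] cursor@2
After 2 (next): list=[2, 45, 7, 1, 4] cursor@45
After 3 (delete_current): list=[2, 7, 1, 4] cursor@7
After 4 (insert_before(76)): list=[2, 76, 7, 1, 4] cursor@7
After 5 (delete_current): list=[2, 76, 1, 4] cursor@1
After 6 (delete_current): list=[2, 76, 4] cursor@4

Answer: 2 76 4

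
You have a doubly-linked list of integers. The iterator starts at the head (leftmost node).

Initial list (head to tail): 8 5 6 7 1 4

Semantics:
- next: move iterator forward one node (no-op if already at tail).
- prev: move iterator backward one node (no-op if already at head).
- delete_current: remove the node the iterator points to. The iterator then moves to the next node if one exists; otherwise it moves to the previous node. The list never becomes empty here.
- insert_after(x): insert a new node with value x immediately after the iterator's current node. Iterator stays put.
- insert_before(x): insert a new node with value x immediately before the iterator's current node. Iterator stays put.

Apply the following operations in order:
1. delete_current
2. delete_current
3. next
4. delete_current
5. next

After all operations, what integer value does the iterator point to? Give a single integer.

After 1 (delete_current): list=[5, 6, 7, 1, 4] cursor@5
After 2 (delete_current): list=[6, 7, 1, 4] cursor@6
After 3 (next): list=[6, 7, 1, 4] cursor@7
After 4 (delete_current): list=[6, 1, 4] cursor@1
After 5 (next): list=[6, 1, 4] cursor@4

Answer: 4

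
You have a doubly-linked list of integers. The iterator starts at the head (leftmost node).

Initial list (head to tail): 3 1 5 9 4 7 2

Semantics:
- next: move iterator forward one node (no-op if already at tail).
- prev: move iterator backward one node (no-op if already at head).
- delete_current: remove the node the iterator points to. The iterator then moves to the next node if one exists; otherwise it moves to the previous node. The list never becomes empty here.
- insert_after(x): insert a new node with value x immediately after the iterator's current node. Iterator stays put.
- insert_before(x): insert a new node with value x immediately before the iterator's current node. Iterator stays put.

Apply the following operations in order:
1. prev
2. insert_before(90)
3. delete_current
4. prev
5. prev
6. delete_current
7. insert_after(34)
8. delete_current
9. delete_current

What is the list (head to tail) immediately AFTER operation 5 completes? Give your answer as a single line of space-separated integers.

Answer: 90 1 5 9 4 7 2

Derivation:
After 1 (prev): list=[3, 1, 5, 9, 4, 7, 2] cursor@3
After 2 (insert_before(90)): list=[90, 3, 1, 5, 9, 4, 7, 2] cursor@3
After 3 (delete_current): list=[90, 1, 5, 9, 4, 7, 2] cursor@1
After 4 (prev): list=[90, 1, 5, 9, 4, 7, 2] cursor@90
After 5 (prev): list=[90, 1, 5, 9, 4, 7, 2] cursor@90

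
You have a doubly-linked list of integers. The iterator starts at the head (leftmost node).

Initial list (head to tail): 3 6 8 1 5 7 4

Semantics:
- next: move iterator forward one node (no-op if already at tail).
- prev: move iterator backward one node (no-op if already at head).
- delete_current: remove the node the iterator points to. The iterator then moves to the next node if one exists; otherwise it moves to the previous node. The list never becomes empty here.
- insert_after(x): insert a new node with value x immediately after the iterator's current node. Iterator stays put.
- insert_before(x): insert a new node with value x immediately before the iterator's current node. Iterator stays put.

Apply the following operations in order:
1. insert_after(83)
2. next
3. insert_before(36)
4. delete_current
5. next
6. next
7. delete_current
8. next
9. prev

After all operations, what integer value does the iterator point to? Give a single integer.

Answer: 5

Derivation:
After 1 (insert_after(83)): list=[3, 83, 6, 8, 1, 5, 7, 4] cursor@3
After 2 (next): list=[3, 83, 6, 8, 1, 5, 7, 4] cursor@83
After 3 (insert_before(36)): list=[3, 36, 83, 6, 8, 1, 5, 7, 4] cursor@83
After 4 (delete_current): list=[3, 36, 6, 8, 1, 5, 7, 4] cursor@6
After 5 (next): list=[3, 36, 6, 8, 1, 5, 7, 4] cursor@8
After 6 (next): list=[3, 36, 6, 8, 1, 5, 7, 4] cursor@1
After 7 (delete_current): list=[3, 36, 6, 8, 5, 7, 4] cursor@5
After 8 (next): list=[3, 36, 6, 8, 5, 7, 4] cursor@7
After 9 (prev): list=[3, 36, 6, 8, 5, 7, 4] cursor@5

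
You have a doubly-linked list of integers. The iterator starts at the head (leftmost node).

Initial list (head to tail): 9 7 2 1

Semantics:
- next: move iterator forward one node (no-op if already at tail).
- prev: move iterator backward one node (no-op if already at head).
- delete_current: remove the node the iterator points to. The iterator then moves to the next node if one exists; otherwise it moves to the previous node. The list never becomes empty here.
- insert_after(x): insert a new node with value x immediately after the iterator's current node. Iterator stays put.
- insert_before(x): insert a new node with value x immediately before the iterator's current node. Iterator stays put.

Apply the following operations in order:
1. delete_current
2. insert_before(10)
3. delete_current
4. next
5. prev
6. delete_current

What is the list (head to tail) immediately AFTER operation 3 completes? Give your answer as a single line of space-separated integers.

Answer: 10 2 1

Derivation:
After 1 (delete_current): list=[7, 2, 1] cursor@7
After 2 (insert_before(10)): list=[10, 7, 2, 1] cursor@7
After 3 (delete_current): list=[10, 2, 1] cursor@2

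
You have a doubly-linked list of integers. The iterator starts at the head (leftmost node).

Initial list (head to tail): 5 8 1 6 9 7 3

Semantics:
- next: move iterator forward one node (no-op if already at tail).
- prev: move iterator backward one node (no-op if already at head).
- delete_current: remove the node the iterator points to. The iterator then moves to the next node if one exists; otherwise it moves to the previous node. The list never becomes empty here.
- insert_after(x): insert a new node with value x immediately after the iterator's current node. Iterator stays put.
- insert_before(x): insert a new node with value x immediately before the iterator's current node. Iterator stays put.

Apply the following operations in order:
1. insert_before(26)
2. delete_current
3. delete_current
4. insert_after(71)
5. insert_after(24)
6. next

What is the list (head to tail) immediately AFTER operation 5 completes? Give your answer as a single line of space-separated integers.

After 1 (insert_before(26)): list=[26, 5, 8, 1, 6, 9, 7, 3] cursor@5
After 2 (delete_current): list=[26, 8, 1, 6, 9, 7, 3] cursor@8
After 3 (delete_current): list=[26, 1, 6, 9, 7, 3] cursor@1
After 4 (insert_after(71)): list=[26, 1, 71, 6, 9, 7, 3] cursor@1
After 5 (insert_after(24)): list=[26, 1, 24, 71, 6, 9, 7, 3] cursor@1

Answer: 26 1 24 71 6 9 7 3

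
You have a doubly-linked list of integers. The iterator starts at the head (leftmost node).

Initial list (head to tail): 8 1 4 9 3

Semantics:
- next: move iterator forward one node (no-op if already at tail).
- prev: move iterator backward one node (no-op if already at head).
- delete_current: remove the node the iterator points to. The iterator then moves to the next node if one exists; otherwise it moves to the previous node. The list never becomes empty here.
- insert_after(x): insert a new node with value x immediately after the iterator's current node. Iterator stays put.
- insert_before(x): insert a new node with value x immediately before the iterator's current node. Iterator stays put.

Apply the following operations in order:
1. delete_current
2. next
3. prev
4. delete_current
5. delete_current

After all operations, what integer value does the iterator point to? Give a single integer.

After 1 (delete_current): list=[1, 4, 9, 3] cursor@1
After 2 (next): list=[1, 4, 9, 3] cursor@4
After 3 (prev): list=[1, 4, 9, 3] cursor@1
After 4 (delete_current): list=[4, 9, 3] cursor@4
After 5 (delete_current): list=[9, 3] cursor@9

Answer: 9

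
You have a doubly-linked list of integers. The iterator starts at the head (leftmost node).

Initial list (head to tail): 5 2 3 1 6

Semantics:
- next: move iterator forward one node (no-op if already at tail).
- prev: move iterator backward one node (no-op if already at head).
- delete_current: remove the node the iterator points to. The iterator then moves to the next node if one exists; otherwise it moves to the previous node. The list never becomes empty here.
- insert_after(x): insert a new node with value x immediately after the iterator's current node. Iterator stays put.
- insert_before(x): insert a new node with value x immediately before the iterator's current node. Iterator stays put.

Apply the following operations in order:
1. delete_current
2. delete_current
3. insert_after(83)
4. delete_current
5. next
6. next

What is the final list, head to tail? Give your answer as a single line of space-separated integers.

After 1 (delete_current): list=[2, 3, 1, 6] cursor@2
After 2 (delete_current): list=[3, 1, 6] cursor@3
After 3 (insert_after(83)): list=[3, 83, 1, 6] cursor@3
After 4 (delete_current): list=[83, 1, 6] cursor@83
After 5 (next): list=[83, 1, 6] cursor@1
After 6 (next): list=[83, 1, 6] cursor@6

Answer: 83 1 6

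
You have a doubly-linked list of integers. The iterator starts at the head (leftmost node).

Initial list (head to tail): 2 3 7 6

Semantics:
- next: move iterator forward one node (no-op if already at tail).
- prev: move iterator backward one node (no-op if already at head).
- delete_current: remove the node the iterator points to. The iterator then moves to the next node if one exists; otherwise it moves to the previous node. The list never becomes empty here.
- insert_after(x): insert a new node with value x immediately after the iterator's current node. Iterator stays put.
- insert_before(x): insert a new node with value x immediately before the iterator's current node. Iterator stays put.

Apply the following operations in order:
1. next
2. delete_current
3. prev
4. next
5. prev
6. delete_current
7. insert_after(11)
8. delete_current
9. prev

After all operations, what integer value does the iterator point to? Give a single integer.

Answer: 11

Derivation:
After 1 (next): list=[2, 3, 7, 6] cursor@3
After 2 (delete_current): list=[2, 7, 6] cursor@7
After 3 (prev): list=[2, 7, 6] cursor@2
After 4 (next): list=[2, 7, 6] cursor@7
After 5 (prev): list=[2, 7, 6] cursor@2
After 6 (delete_current): list=[7, 6] cursor@7
After 7 (insert_after(11)): list=[7, 11, 6] cursor@7
After 8 (delete_current): list=[11, 6] cursor@11
After 9 (prev): list=[11, 6] cursor@11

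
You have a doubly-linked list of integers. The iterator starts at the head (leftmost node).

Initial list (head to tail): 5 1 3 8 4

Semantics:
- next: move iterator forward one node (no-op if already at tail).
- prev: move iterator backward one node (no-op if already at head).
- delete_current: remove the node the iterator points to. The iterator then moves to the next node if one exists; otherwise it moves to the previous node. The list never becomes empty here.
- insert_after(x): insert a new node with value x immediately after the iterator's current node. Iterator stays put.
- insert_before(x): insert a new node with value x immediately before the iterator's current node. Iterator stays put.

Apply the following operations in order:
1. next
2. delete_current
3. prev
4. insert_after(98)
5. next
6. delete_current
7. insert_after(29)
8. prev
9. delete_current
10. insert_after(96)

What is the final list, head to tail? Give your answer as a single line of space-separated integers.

After 1 (next): list=[5, 1, 3, 8, 4] cursor@1
After 2 (delete_current): list=[5, 3, 8, 4] cursor@3
After 3 (prev): list=[5, 3, 8, 4] cursor@5
After 4 (insert_after(98)): list=[5, 98, 3, 8, 4] cursor@5
After 5 (next): list=[5, 98, 3, 8, 4] cursor@98
After 6 (delete_current): list=[5, 3, 8, 4] cursor@3
After 7 (insert_after(29)): list=[5, 3, 29, 8, 4] cursor@3
After 8 (prev): list=[5, 3, 29, 8, 4] cursor@5
After 9 (delete_current): list=[3, 29, 8, 4] cursor@3
After 10 (insert_after(96)): list=[3, 96, 29, 8, 4] cursor@3

Answer: 3 96 29 8 4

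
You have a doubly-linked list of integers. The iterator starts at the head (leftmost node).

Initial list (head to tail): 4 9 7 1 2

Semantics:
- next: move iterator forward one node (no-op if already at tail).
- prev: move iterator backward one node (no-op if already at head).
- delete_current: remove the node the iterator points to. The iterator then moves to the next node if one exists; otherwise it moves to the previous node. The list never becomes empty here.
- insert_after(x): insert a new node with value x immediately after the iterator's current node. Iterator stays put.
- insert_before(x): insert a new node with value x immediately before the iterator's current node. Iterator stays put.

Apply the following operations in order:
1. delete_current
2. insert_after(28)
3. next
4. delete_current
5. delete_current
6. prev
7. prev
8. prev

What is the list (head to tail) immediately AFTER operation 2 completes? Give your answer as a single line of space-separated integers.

After 1 (delete_current): list=[9, 7, 1, 2] cursor@9
After 2 (insert_after(28)): list=[9, 28, 7, 1, 2] cursor@9

Answer: 9 28 7 1 2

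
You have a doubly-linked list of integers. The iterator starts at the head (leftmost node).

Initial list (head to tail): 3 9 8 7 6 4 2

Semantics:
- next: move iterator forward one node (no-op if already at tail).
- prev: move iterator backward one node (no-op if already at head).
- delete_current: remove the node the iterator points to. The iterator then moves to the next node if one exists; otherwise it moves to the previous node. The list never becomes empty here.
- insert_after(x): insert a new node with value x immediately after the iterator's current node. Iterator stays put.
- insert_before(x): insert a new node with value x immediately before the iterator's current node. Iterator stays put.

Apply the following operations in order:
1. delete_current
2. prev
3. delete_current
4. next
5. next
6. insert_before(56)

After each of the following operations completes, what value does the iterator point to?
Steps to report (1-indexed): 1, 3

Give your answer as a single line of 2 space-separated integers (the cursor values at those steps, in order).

After 1 (delete_current): list=[9, 8, 7, 6, 4, 2] cursor@9
After 2 (prev): list=[9, 8, 7, 6, 4, 2] cursor@9
After 3 (delete_current): list=[8, 7, 6, 4, 2] cursor@8
After 4 (next): list=[8, 7, 6, 4, 2] cursor@7
After 5 (next): list=[8, 7, 6, 4, 2] cursor@6
After 6 (insert_before(56)): list=[8, 7, 56, 6, 4, 2] cursor@6

Answer: 9 8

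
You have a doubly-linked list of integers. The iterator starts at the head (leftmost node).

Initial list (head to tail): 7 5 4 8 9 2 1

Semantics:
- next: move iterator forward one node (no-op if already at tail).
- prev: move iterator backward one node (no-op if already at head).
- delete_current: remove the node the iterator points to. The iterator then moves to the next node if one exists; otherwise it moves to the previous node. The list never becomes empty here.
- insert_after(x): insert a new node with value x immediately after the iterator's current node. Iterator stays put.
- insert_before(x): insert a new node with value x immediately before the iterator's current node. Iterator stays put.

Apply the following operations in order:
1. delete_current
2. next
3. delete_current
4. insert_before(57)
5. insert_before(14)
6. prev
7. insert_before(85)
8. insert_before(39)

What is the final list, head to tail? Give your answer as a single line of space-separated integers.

After 1 (delete_current): list=[5, 4, 8, 9, 2, 1] cursor@5
After 2 (next): list=[5, 4, 8, 9, 2, 1] cursor@4
After 3 (delete_current): list=[5, 8, 9, 2, 1] cursor@8
After 4 (insert_before(57)): list=[5, 57, 8, 9, 2, 1] cursor@8
After 5 (insert_before(14)): list=[5, 57, 14, 8, 9, 2, 1] cursor@8
After 6 (prev): list=[5, 57, 14, 8, 9, 2, 1] cursor@14
After 7 (insert_before(85)): list=[5, 57, 85, 14, 8, 9, 2, 1] cursor@14
After 8 (insert_before(39)): list=[5, 57, 85, 39, 14, 8, 9, 2, 1] cursor@14

Answer: 5 57 85 39 14 8 9 2 1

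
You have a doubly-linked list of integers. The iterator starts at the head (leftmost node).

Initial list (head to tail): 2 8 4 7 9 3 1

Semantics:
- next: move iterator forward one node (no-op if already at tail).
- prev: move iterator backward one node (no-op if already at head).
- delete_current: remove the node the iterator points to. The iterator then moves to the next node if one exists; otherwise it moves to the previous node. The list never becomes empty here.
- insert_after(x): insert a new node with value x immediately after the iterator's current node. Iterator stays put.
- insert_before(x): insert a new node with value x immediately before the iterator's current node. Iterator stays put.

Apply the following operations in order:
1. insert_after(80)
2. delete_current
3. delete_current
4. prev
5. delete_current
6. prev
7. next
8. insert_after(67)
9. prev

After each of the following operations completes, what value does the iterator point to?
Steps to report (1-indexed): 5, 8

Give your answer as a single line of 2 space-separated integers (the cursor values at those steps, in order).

Answer: 4 7

Derivation:
After 1 (insert_after(80)): list=[2, 80, 8, 4, 7, 9, 3, 1] cursor@2
After 2 (delete_current): list=[80, 8, 4, 7, 9, 3, 1] cursor@80
After 3 (delete_current): list=[8, 4, 7, 9, 3, 1] cursor@8
After 4 (prev): list=[8, 4, 7, 9, 3, 1] cursor@8
After 5 (delete_current): list=[4, 7, 9, 3, 1] cursor@4
After 6 (prev): list=[4, 7, 9, 3, 1] cursor@4
After 7 (next): list=[4, 7, 9, 3, 1] cursor@7
After 8 (insert_after(67)): list=[4, 7, 67, 9, 3, 1] cursor@7
After 9 (prev): list=[4, 7, 67, 9, 3, 1] cursor@4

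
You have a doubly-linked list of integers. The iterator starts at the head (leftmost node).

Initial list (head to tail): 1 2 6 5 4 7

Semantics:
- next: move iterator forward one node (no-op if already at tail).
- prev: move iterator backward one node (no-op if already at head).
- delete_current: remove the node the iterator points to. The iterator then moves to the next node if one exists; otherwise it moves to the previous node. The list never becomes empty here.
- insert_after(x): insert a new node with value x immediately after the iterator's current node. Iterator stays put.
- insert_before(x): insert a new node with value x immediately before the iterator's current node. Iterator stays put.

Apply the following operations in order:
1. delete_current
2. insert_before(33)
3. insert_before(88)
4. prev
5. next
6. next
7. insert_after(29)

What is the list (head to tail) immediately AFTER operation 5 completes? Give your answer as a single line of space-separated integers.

Answer: 33 88 2 6 5 4 7

Derivation:
After 1 (delete_current): list=[2, 6, 5, 4, 7] cursor@2
After 2 (insert_before(33)): list=[33, 2, 6, 5, 4, 7] cursor@2
After 3 (insert_before(88)): list=[33, 88, 2, 6, 5, 4, 7] cursor@2
After 4 (prev): list=[33, 88, 2, 6, 5, 4, 7] cursor@88
After 5 (next): list=[33, 88, 2, 6, 5, 4, 7] cursor@2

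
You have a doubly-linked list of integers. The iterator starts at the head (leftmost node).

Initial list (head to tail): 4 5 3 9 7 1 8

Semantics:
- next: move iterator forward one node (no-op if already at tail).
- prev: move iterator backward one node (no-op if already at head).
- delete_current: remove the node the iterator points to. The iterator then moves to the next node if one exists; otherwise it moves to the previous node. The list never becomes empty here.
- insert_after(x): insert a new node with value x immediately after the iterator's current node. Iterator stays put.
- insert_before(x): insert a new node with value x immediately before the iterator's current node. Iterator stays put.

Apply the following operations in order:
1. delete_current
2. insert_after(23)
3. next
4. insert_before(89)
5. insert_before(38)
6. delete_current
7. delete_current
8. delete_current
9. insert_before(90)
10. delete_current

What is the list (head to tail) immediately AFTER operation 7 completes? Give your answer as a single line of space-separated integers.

After 1 (delete_current): list=[5, 3, 9, 7, 1, 8] cursor@5
After 2 (insert_after(23)): list=[5, 23, 3, 9, 7, 1, 8] cursor@5
After 3 (next): list=[5, 23, 3, 9, 7, 1, 8] cursor@23
After 4 (insert_before(89)): list=[5, 89, 23, 3, 9, 7, 1, 8] cursor@23
After 5 (insert_before(38)): list=[5, 89, 38, 23, 3, 9, 7, 1, 8] cursor@23
After 6 (delete_current): list=[5, 89, 38, 3, 9, 7, 1, 8] cursor@3
After 7 (delete_current): list=[5, 89, 38, 9, 7, 1, 8] cursor@9

Answer: 5 89 38 9 7 1 8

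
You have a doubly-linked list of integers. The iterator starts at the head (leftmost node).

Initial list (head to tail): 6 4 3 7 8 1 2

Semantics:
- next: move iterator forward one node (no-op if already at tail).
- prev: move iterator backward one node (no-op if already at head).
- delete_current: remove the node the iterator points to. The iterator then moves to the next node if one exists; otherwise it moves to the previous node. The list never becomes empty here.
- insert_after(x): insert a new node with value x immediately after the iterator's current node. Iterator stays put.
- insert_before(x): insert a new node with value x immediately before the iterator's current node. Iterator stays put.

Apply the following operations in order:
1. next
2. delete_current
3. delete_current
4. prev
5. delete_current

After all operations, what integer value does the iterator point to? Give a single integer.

Answer: 7

Derivation:
After 1 (next): list=[6, 4, 3, 7, 8, 1, 2] cursor@4
After 2 (delete_current): list=[6, 3, 7, 8, 1, 2] cursor@3
After 3 (delete_current): list=[6, 7, 8, 1, 2] cursor@7
After 4 (prev): list=[6, 7, 8, 1, 2] cursor@6
After 5 (delete_current): list=[7, 8, 1, 2] cursor@7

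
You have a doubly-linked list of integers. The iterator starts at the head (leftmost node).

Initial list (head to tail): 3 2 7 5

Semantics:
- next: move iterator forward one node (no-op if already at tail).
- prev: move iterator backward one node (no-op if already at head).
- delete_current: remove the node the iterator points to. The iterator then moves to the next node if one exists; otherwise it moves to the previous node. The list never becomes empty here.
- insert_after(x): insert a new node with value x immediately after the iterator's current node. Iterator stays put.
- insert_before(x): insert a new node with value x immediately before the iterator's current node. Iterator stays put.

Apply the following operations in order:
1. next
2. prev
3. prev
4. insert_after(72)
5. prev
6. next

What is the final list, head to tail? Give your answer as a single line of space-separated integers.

After 1 (next): list=[3, 2, 7, 5] cursor@2
After 2 (prev): list=[3, 2, 7, 5] cursor@3
After 3 (prev): list=[3, 2, 7, 5] cursor@3
After 4 (insert_after(72)): list=[3, 72, 2, 7, 5] cursor@3
After 5 (prev): list=[3, 72, 2, 7, 5] cursor@3
After 6 (next): list=[3, 72, 2, 7, 5] cursor@72

Answer: 3 72 2 7 5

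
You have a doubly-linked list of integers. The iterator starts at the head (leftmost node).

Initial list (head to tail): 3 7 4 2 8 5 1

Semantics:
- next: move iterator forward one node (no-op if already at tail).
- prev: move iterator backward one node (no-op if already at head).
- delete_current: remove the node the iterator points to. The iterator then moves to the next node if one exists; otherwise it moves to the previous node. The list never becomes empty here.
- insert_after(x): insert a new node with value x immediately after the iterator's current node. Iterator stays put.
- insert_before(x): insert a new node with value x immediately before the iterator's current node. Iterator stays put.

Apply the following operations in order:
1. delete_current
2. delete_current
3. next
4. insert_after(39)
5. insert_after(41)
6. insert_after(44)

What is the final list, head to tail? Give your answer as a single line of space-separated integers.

Answer: 4 2 44 41 39 8 5 1

Derivation:
After 1 (delete_current): list=[7, 4, 2, 8, 5, 1] cursor@7
After 2 (delete_current): list=[4, 2, 8, 5, 1] cursor@4
After 3 (next): list=[4, 2, 8, 5, 1] cursor@2
After 4 (insert_after(39)): list=[4, 2, 39, 8, 5, 1] cursor@2
After 5 (insert_after(41)): list=[4, 2, 41, 39, 8, 5, 1] cursor@2
After 6 (insert_after(44)): list=[4, 2, 44, 41, 39, 8, 5, 1] cursor@2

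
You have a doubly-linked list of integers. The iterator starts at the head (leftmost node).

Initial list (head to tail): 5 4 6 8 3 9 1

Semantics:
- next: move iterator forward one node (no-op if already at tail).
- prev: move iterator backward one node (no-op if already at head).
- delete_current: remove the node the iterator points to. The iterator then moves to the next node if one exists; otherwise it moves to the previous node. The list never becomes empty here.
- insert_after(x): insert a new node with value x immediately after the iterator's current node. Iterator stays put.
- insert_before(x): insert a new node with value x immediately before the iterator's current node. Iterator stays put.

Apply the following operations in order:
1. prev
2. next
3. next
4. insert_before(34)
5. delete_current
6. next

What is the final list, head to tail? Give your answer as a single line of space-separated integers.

After 1 (prev): list=[5, 4, 6, 8, 3, 9, 1] cursor@5
After 2 (next): list=[5, 4, 6, 8, 3, 9, 1] cursor@4
After 3 (next): list=[5, 4, 6, 8, 3, 9, 1] cursor@6
After 4 (insert_before(34)): list=[5, 4, 34, 6, 8, 3, 9, 1] cursor@6
After 5 (delete_current): list=[5, 4, 34, 8, 3, 9, 1] cursor@8
After 6 (next): list=[5, 4, 34, 8, 3, 9, 1] cursor@3

Answer: 5 4 34 8 3 9 1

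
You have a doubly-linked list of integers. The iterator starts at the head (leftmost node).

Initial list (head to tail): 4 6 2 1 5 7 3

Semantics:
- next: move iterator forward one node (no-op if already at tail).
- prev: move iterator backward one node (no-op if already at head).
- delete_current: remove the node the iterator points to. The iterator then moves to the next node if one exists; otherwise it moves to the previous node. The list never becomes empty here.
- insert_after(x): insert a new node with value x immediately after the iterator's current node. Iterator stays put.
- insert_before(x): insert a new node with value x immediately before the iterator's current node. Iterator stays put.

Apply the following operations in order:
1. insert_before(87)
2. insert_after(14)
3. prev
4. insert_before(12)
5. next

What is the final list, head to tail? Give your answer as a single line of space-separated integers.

Answer: 12 87 4 14 6 2 1 5 7 3

Derivation:
After 1 (insert_before(87)): list=[87, 4, 6, 2, 1, 5, 7, 3] cursor@4
After 2 (insert_after(14)): list=[87, 4, 14, 6, 2, 1, 5, 7, 3] cursor@4
After 3 (prev): list=[87, 4, 14, 6, 2, 1, 5, 7, 3] cursor@87
After 4 (insert_before(12)): list=[12, 87, 4, 14, 6, 2, 1, 5, 7, 3] cursor@87
After 5 (next): list=[12, 87, 4, 14, 6, 2, 1, 5, 7, 3] cursor@4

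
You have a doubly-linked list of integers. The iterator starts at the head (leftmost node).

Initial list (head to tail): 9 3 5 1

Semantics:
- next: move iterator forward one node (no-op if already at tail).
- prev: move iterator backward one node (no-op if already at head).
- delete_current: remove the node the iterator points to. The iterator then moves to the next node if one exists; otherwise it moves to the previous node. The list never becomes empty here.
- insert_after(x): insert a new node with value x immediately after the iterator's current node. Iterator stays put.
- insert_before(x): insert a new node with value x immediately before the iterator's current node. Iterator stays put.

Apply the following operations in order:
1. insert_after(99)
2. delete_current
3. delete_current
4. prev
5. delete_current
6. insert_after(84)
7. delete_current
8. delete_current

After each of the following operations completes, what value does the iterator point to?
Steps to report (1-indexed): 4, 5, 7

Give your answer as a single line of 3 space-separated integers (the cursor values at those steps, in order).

Answer: 3 5 84

Derivation:
After 1 (insert_after(99)): list=[9, 99, 3, 5, 1] cursor@9
After 2 (delete_current): list=[99, 3, 5, 1] cursor@99
After 3 (delete_current): list=[3, 5, 1] cursor@3
After 4 (prev): list=[3, 5, 1] cursor@3
After 5 (delete_current): list=[5, 1] cursor@5
After 6 (insert_after(84)): list=[5, 84, 1] cursor@5
After 7 (delete_current): list=[84, 1] cursor@84
After 8 (delete_current): list=[1] cursor@1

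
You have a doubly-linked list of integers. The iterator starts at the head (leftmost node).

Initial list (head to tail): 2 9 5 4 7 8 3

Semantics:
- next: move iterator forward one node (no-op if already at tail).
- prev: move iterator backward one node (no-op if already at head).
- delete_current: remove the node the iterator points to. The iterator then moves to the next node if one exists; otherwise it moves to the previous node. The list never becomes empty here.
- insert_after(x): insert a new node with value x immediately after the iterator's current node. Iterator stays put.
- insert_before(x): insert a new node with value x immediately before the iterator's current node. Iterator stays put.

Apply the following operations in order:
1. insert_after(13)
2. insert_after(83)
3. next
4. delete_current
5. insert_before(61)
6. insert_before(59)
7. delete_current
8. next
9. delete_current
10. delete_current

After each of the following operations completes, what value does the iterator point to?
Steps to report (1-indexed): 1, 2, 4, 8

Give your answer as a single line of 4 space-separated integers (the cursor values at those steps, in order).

After 1 (insert_after(13)): list=[2, 13, 9, 5, 4, 7, 8, 3] cursor@2
After 2 (insert_after(83)): list=[2, 83, 13, 9, 5, 4, 7, 8, 3] cursor@2
After 3 (next): list=[2, 83, 13, 9, 5, 4, 7, 8, 3] cursor@83
After 4 (delete_current): list=[2, 13, 9, 5, 4, 7, 8, 3] cursor@13
After 5 (insert_before(61)): list=[2, 61, 13, 9, 5, 4, 7, 8, 3] cursor@13
After 6 (insert_before(59)): list=[2, 61, 59, 13, 9, 5, 4, 7, 8, 3] cursor@13
After 7 (delete_current): list=[2, 61, 59, 9, 5, 4, 7, 8, 3] cursor@9
After 8 (next): list=[2, 61, 59, 9, 5, 4, 7, 8, 3] cursor@5
After 9 (delete_current): list=[2, 61, 59, 9, 4, 7, 8, 3] cursor@4
After 10 (delete_current): list=[2, 61, 59, 9, 7, 8, 3] cursor@7

Answer: 2 2 13 5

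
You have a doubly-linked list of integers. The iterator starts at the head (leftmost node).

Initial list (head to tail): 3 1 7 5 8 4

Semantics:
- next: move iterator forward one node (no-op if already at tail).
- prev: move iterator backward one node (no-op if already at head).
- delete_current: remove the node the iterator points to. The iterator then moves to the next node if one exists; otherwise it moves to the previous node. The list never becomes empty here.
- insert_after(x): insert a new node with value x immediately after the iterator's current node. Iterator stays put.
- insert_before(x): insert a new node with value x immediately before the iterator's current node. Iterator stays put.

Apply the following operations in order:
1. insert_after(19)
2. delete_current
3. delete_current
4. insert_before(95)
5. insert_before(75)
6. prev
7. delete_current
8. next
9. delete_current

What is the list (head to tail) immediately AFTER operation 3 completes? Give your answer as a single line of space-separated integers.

Answer: 1 7 5 8 4

Derivation:
After 1 (insert_after(19)): list=[3, 19, 1, 7, 5, 8, 4] cursor@3
After 2 (delete_current): list=[19, 1, 7, 5, 8, 4] cursor@19
After 3 (delete_current): list=[1, 7, 5, 8, 4] cursor@1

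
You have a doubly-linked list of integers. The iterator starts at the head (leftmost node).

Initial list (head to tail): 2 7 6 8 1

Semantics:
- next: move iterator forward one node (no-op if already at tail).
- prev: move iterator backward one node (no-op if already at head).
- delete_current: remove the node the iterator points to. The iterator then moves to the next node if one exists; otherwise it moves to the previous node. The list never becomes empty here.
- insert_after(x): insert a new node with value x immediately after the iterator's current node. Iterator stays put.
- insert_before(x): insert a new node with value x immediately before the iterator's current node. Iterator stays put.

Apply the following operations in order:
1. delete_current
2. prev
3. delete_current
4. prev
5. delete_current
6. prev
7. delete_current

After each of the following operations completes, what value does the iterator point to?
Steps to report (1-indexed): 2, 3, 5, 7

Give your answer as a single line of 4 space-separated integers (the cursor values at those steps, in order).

Answer: 7 6 8 1

Derivation:
After 1 (delete_current): list=[7, 6, 8, 1] cursor@7
After 2 (prev): list=[7, 6, 8, 1] cursor@7
After 3 (delete_current): list=[6, 8, 1] cursor@6
After 4 (prev): list=[6, 8, 1] cursor@6
After 5 (delete_current): list=[8, 1] cursor@8
After 6 (prev): list=[8, 1] cursor@8
After 7 (delete_current): list=[1] cursor@1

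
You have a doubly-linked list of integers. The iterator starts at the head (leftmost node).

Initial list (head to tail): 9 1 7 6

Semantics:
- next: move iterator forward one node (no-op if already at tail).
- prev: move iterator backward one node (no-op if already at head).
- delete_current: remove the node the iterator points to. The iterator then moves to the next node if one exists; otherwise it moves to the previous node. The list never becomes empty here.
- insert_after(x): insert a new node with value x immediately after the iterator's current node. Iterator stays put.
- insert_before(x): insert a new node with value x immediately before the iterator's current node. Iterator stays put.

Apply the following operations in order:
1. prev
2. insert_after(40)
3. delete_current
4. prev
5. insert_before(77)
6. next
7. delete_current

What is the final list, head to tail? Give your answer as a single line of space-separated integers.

Answer: 77 40 7 6

Derivation:
After 1 (prev): list=[9, 1, 7, 6] cursor@9
After 2 (insert_after(40)): list=[9, 40, 1, 7, 6] cursor@9
After 3 (delete_current): list=[40, 1, 7, 6] cursor@40
After 4 (prev): list=[40, 1, 7, 6] cursor@40
After 5 (insert_before(77)): list=[77, 40, 1, 7, 6] cursor@40
After 6 (next): list=[77, 40, 1, 7, 6] cursor@1
After 7 (delete_current): list=[77, 40, 7, 6] cursor@7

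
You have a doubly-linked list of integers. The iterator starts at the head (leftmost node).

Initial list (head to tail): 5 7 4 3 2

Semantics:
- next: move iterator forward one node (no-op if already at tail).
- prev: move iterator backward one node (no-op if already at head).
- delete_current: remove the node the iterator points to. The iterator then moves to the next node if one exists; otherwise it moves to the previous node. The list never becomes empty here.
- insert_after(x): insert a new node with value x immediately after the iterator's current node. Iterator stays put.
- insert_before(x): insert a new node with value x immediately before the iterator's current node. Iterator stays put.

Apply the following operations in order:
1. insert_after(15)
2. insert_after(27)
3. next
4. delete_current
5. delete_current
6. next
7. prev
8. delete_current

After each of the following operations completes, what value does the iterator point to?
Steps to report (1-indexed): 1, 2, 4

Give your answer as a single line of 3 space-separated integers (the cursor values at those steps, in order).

Answer: 5 5 15

Derivation:
After 1 (insert_after(15)): list=[5, 15, 7, 4, 3, 2] cursor@5
After 2 (insert_after(27)): list=[5, 27, 15, 7, 4, 3, 2] cursor@5
After 3 (next): list=[5, 27, 15, 7, 4, 3, 2] cursor@27
After 4 (delete_current): list=[5, 15, 7, 4, 3, 2] cursor@15
After 5 (delete_current): list=[5, 7, 4, 3, 2] cursor@7
After 6 (next): list=[5, 7, 4, 3, 2] cursor@4
After 7 (prev): list=[5, 7, 4, 3, 2] cursor@7
After 8 (delete_current): list=[5, 4, 3, 2] cursor@4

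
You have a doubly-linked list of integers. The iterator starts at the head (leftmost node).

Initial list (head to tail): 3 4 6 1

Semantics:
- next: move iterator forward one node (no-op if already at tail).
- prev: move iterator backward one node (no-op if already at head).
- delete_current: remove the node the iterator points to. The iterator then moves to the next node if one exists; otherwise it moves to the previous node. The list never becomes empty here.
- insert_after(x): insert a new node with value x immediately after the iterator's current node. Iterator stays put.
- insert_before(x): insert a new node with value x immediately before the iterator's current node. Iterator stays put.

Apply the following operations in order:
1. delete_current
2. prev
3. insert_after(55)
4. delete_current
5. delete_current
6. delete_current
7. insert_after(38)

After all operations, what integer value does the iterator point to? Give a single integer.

After 1 (delete_current): list=[4, 6, 1] cursor@4
After 2 (prev): list=[4, 6, 1] cursor@4
After 3 (insert_after(55)): list=[4, 55, 6, 1] cursor@4
After 4 (delete_current): list=[55, 6, 1] cursor@55
After 5 (delete_current): list=[6, 1] cursor@6
After 6 (delete_current): list=[1] cursor@1
After 7 (insert_after(38)): list=[1, 38] cursor@1

Answer: 1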